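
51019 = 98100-47081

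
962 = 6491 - 5529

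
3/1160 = 3/1160 = 0.00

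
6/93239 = 6/93239 =0.00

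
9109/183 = 9109/183 = 49.78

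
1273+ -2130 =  - 857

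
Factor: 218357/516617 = 218357^1*516617^ ( - 1)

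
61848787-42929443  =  18919344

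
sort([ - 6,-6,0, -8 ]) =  [ -8, - 6,- 6, 0 ] 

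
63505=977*65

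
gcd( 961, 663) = 1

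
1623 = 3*541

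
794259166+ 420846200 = 1215105366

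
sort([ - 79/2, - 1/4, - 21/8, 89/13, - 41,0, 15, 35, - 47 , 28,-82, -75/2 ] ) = [ - 82, - 47,  -  41, - 79/2, - 75/2,-21/8,-1/4, 0,89/13,15, 28,35]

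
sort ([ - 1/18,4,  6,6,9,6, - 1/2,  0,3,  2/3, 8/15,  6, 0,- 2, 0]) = [ - 2, - 1/2, - 1/18,0,0,0 , 8/15,  2/3 , 3, 4,  6 , 6, 6, 6,9 ] 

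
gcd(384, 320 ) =64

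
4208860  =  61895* 68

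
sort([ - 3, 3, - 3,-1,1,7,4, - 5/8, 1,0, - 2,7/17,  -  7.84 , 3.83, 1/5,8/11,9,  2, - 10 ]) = [ - 10, - 7.84,  -  3, - 3, - 2, - 1,-5/8, 0,1/5, 7/17, 8/11,1, 1,2,3,3.83,4, 7, 9 ] 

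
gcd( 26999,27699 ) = 7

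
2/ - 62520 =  - 1/31260= - 0.00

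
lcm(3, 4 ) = 12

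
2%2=0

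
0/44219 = 0  =  0.00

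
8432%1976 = 528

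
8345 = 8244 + 101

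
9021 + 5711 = 14732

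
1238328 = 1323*936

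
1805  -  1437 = 368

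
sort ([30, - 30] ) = [ - 30,  30] 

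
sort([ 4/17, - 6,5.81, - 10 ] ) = [ - 10,-6,4/17,5.81 ] 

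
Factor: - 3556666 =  - 2^1 * 61^1*29153^1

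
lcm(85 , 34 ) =170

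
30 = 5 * 6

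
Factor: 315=3^2*5^1*7^1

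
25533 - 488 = 25045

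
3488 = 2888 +600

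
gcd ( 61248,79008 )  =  96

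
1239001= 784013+454988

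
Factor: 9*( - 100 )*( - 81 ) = 2^2*3^6*5^2= 72900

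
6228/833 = 7+397/833  =  7.48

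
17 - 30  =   - 13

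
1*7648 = 7648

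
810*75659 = 61283790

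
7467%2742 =1983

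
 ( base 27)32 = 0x53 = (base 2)1010011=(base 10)83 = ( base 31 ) 2l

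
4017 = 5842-1825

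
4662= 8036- 3374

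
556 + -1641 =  - 1085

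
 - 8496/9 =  - 944 = - 944.00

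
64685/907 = 71 + 288/907=71.32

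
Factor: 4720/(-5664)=- 5/6 = -2^( - 1)*3^( - 1)*5^1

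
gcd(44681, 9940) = 7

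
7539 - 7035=504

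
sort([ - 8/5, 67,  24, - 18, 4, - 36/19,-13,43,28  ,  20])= [ - 18, - 13,  -  36/19, - 8/5, 4,20 , 24, 28,43, 67]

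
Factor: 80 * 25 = 2000 = 2^4*5^3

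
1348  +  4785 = 6133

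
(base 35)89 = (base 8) 441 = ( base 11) 243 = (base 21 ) DG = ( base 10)289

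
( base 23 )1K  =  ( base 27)1G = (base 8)53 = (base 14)31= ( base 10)43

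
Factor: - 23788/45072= -2^( - 2)*3^( - 2)*19^1 = -19/36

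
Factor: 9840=2^4*3^1*5^1*41^1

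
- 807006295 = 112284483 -919290778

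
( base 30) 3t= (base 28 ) 47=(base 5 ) 434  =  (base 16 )77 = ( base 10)119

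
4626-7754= - 3128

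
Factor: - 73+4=-69 = - 3^1 * 23^1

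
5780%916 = 284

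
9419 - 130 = 9289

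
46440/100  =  2322/5 = 464.40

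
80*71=5680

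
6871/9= 763 + 4/9 = 763.44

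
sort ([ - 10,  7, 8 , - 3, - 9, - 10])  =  [  -  10, - 10, - 9, -3,7 , 8 ]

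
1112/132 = 8 + 14/33= 8.42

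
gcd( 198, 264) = 66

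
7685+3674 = 11359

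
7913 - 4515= 3398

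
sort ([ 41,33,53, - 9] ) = [ - 9,  33, 41,53]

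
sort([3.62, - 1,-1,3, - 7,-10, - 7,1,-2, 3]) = [  -  10,-7 , - 7,-2, - 1, - 1, 1,3,3, 3.62 ]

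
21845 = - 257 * ( - 85) 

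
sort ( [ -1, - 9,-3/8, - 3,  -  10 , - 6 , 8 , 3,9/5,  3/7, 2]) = [  -  10, - 9, - 6, - 3, -1, - 3/8,3/7,9/5,2,3, 8 ]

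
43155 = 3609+39546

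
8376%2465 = 981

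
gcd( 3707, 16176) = 337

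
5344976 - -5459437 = 10804413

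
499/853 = 499/853 = 0.58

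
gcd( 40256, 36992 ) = 1088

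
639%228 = 183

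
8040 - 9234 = - 1194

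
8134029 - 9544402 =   -  1410373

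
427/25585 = 61/3655= 0.02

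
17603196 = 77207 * 228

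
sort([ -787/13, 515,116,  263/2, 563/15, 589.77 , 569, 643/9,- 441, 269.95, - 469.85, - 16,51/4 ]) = [ - 469.85, - 441, - 787/13, - 16, 51/4, 563/15, 643/9,116,  263/2,269.95,515,569, 589.77] 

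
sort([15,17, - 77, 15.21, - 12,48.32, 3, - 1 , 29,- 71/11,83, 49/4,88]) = [-77, - 12, - 71/11, - 1, 3,49/4,  15,15.21,17,29  ,  48.32, 83,88 ]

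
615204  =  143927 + 471277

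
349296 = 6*58216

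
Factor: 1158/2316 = 2^( - 1) = 1/2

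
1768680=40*44217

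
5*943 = 4715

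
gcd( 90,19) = 1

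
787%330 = 127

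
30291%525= 366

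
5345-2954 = 2391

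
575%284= 7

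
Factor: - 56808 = -2^3*3^3*263^1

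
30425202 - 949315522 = -918890320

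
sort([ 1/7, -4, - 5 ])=[-5 , - 4 , 1/7 ] 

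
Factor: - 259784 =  - 2^3 * 7^1*4639^1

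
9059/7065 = 9059/7065 = 1.28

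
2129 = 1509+620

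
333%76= 29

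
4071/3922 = 4071/3922 = 1.04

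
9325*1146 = 10686450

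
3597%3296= 301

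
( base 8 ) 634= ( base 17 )174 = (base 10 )412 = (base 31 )D9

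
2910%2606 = 304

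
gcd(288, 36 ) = 36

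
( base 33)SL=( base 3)1022000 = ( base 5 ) 12240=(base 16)3b1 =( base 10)945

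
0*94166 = 0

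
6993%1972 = 1077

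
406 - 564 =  - 158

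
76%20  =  16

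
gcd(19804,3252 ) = 4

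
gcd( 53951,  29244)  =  1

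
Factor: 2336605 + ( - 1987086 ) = 349519=349519^1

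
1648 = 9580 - 7932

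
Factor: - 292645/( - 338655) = 547/633=3^( - 1 )*211^( - 1)*547^1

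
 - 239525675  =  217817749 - 457343424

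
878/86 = 439/43 = 10.21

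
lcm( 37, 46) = 1702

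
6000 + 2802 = 8802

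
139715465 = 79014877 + 60700588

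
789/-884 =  - 789/884 = - 0.89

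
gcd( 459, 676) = 1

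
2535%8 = 7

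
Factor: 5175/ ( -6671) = -3^2*5^2*7^(-1)*23^1*953^(-1 )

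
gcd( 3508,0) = 3508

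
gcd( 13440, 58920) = 120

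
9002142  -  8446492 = 555650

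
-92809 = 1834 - 94643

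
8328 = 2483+5845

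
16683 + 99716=116399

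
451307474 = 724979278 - 273671804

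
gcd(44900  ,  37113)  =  1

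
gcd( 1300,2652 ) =52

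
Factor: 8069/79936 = 2^( - 6)*1249^( - 1)*8069^1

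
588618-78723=509895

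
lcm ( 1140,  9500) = 28500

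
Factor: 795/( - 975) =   -  53/65 = - 5^(- 1)*13^( - 1 )*53^1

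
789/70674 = 263/23558 = 0.01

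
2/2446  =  1/1223  =  0.00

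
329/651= 47/93=   0.51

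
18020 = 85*212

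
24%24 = 0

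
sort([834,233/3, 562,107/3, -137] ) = [ - 137, 107/3,233/3,562, 834 ] 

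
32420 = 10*3242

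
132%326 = 132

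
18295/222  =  82 + 91/222 =82.41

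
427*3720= 1588440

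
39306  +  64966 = 104272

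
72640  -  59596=13044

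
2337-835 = 1502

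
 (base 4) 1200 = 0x60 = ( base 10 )96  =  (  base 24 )40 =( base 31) 33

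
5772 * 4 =23088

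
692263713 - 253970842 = 438292871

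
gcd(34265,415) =5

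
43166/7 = 43166/7 = 6166.57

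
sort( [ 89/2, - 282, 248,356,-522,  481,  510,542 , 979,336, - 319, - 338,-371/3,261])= [ - 522, - 338, - 319,  -  282, - 371/3,  89/2, 248,261 , 336,  356, 481,510,542, 979] 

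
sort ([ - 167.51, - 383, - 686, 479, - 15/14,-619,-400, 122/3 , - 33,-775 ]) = [ - 775, -686, -619, - 400, - 383,-167.51, - 33 , - 15/14, 122/3, 479]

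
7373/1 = 7373 = 7373.00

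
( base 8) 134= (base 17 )57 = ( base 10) 92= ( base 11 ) 84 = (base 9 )112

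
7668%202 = 194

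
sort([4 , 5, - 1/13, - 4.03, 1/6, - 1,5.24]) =[-4.03,-1 , - 1/13,1/6 , 4, 5,5.24]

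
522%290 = 232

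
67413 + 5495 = 72908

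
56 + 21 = 77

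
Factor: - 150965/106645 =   -  109/77 =- 7^( - 1) * 11^(  -  1) * 109^1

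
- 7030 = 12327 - 19357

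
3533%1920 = 1613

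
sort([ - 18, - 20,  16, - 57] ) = [ - 57, - 20, - 18,16 ] 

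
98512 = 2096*47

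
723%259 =205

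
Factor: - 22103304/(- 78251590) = 2^2*3^1 * 5^ ( - 1) * 229^ (-1 )*34171^( - 1 )*920971^1 =11051652/39125795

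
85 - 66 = 19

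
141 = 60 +81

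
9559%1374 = 1315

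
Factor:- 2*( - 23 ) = 46 = 2^1 * 23^1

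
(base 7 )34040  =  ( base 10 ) 8603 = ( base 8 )20633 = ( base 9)12718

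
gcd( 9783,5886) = 9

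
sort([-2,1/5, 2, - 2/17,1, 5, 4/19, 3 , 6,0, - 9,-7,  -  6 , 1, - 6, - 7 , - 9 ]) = [  -  9,  -  9, - 7,  -  7, - 6, - 6, - 2, - 2/17 , 0,1/5,4/19, 1, 1, 2,3,5, 6 ]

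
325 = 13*25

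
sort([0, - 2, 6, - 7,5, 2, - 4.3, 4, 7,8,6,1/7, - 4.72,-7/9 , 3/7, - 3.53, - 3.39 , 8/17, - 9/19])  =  [ - 7,  -  4.72, - 4.3 , - 3.53, - 3.39,-2, - 7/9, - 9/19, 0,1/7,3/7, 8/17, 2, 4,5, 6,6,7,8 ]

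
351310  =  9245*38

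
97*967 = 93799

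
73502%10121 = 2655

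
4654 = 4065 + 589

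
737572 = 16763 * 44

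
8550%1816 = 1286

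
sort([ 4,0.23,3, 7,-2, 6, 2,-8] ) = [ - 8,-2 , 0.23,2, 3, 4,6,7 ] 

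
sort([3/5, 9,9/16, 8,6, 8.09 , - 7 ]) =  [-7 , 9/16,  3/5,6, 8, 8.09, 9]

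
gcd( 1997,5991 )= 1997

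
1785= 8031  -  6246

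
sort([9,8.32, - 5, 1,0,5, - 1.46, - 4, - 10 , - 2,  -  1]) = [ - 10,-5, -4,-2, - 1.46,  -  1, 0,1, 5, 8.32,  9]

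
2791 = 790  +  2001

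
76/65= 76/65=1.17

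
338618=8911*38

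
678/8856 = 113/1476 = 0.08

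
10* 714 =7140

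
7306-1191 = 6115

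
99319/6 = 99319/6 = 16553.17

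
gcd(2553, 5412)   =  3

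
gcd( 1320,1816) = 8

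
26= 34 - 8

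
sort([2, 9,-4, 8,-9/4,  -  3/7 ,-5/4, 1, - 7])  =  [ - 7, - 4, - 9/4, -5/4, - 3/7 , 1, 2, 8, 9]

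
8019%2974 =2071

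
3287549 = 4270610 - 983061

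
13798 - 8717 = 5081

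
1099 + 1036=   2135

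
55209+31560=86769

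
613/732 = 613/732 = 0.84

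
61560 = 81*760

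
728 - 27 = 701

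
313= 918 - 605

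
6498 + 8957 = 15455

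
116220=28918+87302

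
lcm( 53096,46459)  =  371672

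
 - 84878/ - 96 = 42439/48 = 884.15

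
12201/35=348+3/5 =348.60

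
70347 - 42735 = 27612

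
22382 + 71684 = 94066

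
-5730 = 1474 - 7204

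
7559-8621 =-1062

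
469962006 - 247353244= 222608762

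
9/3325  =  9/3325  =  0.00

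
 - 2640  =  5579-8219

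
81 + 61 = 142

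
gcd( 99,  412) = 1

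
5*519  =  2595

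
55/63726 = 55/63726 =0.00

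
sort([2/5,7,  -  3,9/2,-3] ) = [ - 3,- 3,2/5,9/2, 7 ] 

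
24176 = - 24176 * (- 1)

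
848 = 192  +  656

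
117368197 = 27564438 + 89803759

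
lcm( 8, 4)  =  8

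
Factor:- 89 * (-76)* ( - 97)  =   - 2^2 * 19^1 *89^1*97^1 = - 656108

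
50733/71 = 714 + 39/71 = 714.55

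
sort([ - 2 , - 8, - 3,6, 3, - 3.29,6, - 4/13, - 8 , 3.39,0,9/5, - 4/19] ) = [  -  8, - 8, - 3.29,-3, - 2, - 4/13, - 4/19,  0, 9/5,3, 3.39  ,  6,6 ]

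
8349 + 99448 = 107797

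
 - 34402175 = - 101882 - 34300293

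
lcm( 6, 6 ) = 6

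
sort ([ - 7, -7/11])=[ - 7, - 7/11 ] 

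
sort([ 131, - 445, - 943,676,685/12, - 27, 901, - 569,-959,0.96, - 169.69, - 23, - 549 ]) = [ - 959 ,- 943,-569,- 549,-445, - 169.69, - 27  , -23, 0.96,685/12,131, 676,901 ] 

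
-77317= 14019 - 91336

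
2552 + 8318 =10870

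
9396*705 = 6624180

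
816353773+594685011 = 1411038784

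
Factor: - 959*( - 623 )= 7^2*89^1*137^1 = 597457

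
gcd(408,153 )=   51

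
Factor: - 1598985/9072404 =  - 2^( - 2) * 3^2 * 5^1*11^( - 1)*35533^1*206191^( - 1) 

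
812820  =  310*2622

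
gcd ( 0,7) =7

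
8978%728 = 242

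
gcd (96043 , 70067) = 1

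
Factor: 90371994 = 2^1*3^1 * 103^1*257^1*569^1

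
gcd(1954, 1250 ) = 2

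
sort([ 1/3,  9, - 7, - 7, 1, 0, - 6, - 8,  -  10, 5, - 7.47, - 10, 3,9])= [ - 10, - 10,-8,-7.47,  -  7, - 7, - 6 , 0, 1/3,1, 3 , 5,  9,9] 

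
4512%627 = 123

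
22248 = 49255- 27007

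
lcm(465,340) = 31620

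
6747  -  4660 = 2087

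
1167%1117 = 50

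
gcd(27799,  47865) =1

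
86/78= 43/39 = 1.10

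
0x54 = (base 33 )2i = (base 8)124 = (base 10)84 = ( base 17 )4G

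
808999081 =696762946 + 112236135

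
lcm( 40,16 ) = 80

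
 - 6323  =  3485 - 9808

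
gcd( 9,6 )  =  3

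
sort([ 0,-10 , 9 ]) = [ - 10,0,9 ] 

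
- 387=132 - 519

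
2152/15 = 143 + 7/15 = 143.47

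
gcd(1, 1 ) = 1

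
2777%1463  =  1314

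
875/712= 875/712 = 1.23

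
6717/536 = 6717/536 = 12.53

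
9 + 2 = 11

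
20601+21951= 42552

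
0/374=0 = 0.00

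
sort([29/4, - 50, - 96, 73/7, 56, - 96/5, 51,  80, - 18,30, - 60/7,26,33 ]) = [ - 96, - 50,-96/5, - 18, - 60/7,29/4, 73/7,26 , 30,33,51,56, 80]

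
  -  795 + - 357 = - 1152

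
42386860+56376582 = 98763442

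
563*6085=3425855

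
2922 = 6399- 3477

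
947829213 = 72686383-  - 875142830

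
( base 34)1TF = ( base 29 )2gb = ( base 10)2157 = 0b100001101101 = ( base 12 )12b9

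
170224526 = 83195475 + 87029051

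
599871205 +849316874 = 1449188079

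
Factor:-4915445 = -5^1*23^1*42743^1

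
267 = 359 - 92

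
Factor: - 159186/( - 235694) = 3^1 * 43^1* 191^ (-1) = 129/191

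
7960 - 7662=298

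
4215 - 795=3420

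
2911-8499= -5588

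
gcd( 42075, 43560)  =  495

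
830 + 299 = 1129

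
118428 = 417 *284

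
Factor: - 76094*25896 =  - 1970530224 = - 2^4*3^1 * 13^1*83^1 *38047^1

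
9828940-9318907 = 510033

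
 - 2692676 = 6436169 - 9128845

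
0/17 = 0 = 0.00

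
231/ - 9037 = -33/1291 = -0.03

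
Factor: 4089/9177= 1363/3059 =7^ ( - 1)*19^(-1)*23^ ( - 1)*29^1*47^1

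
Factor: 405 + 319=724 = 2^2*181^1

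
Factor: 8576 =2^7*67^1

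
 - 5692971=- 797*7143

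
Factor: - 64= -2^6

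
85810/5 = 17162 = 17162.00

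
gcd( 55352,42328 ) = 3256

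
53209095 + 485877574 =539086669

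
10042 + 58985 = 69027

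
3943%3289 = 654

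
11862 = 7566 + 4296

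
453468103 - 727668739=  - 274200636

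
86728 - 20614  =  66114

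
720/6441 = 240/2147 = 0.11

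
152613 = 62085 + 90528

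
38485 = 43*895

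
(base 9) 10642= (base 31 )7BH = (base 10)7085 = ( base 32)6td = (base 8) 15655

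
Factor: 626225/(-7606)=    - 2^( - 1)*5^2* 37^1*677^1 *3803^( - 1) 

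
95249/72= 1322  +  65/72=1322.90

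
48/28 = 1 + 5/7  =  1.71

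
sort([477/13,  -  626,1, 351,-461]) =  [ - 626, - 461, 1, 477/13,351] 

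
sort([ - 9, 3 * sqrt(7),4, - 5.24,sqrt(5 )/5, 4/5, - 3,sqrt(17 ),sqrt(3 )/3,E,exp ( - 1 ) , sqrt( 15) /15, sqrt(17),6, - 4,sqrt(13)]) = [ -9, - 5.24, - 4, - 3,sqrt( 15)/15,exp( - 1 ),sqrt(5 )/5,sqrt (3 )/3,4/5,E,sqrt( 13),4,sqrt( 17 ),sqrt (17),6,3  *sqrt(7)]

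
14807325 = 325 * 45561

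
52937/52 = 1018 + 1/52 = 1018.02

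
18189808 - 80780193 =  - 62590385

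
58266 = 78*747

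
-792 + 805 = 13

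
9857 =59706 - 49849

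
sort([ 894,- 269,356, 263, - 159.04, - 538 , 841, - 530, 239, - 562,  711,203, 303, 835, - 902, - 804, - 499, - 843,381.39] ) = [ - 902, - 843, - 804,- 562, - 538, - 530,-499, - 269,-159.04,203,239, 263, 303,  356 , 381.39, 711 , 835, 841 , 894 ]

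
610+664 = 1274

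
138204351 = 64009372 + 74194979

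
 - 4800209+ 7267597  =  2467388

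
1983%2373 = 1983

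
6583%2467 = 1649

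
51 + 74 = 125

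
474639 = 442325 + 32314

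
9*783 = 7047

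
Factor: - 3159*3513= - 11097567 = - 3^6*13^1*1171^1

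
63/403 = 63/403 = 0.16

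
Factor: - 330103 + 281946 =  - 48157 = - 48157^1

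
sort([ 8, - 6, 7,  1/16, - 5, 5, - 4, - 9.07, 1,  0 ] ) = [-9.07, - 6, - 5,  -  4, 0, 1/16, 1, 5 , 7, 8 ]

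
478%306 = 172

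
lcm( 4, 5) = 20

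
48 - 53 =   -  5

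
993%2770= 993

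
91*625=56875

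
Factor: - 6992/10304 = - 2^(  -  2)*7^( - 1) * 19^1 = -  19/28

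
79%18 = 7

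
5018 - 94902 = -89884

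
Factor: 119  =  7^1* 17^1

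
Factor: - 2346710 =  - 2^1*5^1*47^1 * 4993^1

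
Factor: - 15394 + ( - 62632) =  - 78026 = -  2^1*13^1*3001^1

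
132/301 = 132/301 = 0.44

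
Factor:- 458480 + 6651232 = 2^4*387047^1 = 6192752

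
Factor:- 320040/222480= - 2^( - 1)*3^ ( - 1)*7^1*103^( - 1)*127^1=- 889/618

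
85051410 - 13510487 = 71540923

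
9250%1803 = 235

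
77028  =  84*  917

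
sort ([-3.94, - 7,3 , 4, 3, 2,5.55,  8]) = [ - 7, -3.94, 2, 3,  3,4,5.55,8 ]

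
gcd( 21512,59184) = 8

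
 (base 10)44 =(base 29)1f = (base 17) 2A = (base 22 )20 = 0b101100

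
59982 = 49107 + 10875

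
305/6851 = 305/6851= 0.04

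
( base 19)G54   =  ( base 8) 13363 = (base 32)5nj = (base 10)5875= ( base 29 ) 6sh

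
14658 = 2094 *7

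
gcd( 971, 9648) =1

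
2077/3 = 2077/3 =692.33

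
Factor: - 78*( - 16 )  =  1248   =  2^5* 3^1 * 13^1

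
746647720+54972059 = 801619779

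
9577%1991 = 1613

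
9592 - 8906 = 686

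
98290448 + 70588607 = 168879055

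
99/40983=33/13661 =0.00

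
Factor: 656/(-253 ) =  - 2^4*11^( - 1 )  *  23^(  -  1 )*41^1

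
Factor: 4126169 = 223^1*18503^1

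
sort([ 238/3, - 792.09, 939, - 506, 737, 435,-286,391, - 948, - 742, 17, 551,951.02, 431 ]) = [-948 ,-792.09,-742,-506,-286, 17, 238/3,391, 431,435,  551, 737,939,951.02] 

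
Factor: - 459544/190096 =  - 2^(-1 ) * 17^1*31^1*109^(  -  1 ) =- 527/218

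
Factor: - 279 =- 3^2*31^1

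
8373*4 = 33492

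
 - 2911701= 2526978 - 5438679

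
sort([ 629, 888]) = [ 629, 888]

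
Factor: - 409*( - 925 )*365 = 5^3 *37^1*73^1*409^1 = 138088625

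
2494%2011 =483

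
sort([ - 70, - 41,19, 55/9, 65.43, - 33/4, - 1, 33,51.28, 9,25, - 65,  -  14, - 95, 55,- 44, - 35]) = [ - 95, - 70,-65,-44, - 41, - 35, - 14, - 33/4 , - 1, 55/9,9, 19, 25, 33, 51.28,55, 65.43 ] 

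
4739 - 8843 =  - 4104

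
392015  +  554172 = 946187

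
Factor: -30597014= -2^1*7^1*1223^1  *1787^1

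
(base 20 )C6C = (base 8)11504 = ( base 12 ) 2a30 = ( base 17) 1012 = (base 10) 4932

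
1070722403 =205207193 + 865515210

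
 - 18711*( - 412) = 7708932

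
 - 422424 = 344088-766512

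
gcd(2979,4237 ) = 1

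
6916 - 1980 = 4936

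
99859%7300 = 4959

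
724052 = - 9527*( -76) 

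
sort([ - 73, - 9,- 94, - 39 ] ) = [-94, - 73, - 39,  -  9]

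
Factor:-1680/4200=-2/5 = - 2^1*5^( - 1)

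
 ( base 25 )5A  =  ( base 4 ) 2013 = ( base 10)135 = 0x87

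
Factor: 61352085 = 3^1*5^1 * 4090139^1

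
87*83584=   7271808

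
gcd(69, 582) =3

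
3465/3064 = 1 + 401/3064 = 1.13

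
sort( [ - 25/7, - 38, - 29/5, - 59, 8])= [ -59, - 38, - 29/5,-25/7,8]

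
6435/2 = 3217 +1/2= 3217.50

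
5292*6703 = 35472276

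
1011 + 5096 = 6107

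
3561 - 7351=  - 3790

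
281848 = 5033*56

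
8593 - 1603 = 6990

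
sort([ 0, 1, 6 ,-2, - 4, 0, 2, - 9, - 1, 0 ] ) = [ - 9  , - 4, - 2, -1,0, 0, 0 , 1, 2, 6 ] 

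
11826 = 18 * 657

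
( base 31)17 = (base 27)1B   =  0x26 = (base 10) 38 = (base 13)2c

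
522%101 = 17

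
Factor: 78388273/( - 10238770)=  - 2^( - 1)*5^( -1)*167^( - 1)*6131^( - 1 )*78388273^1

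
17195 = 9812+7383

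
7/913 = 7/913 = 0.01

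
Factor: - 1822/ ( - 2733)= 2^1*3^(-1) = 2/3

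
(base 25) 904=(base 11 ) 4258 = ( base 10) 5629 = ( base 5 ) 140004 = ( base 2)1010111111101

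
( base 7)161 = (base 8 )134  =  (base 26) 3E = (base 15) 62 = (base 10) 92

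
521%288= 233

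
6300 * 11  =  69300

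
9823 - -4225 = 14048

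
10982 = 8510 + 2472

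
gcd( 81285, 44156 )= 1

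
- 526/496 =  - 2 + 233/248 = - 1.06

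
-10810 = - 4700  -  6110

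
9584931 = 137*69963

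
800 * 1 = 800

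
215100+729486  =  944586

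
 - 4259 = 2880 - 7139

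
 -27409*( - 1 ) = 27409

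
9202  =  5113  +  4089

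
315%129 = 57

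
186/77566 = 93/38783=0.00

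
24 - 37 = -13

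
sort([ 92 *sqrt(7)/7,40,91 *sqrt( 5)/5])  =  [92*sqrt(7)/7  ,  40, 91*sqrt( 5)/5 ] 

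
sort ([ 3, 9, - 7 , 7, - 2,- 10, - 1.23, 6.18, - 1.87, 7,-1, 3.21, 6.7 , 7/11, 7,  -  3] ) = [ - 10, - 7, - 3, - 2, - 1.87, - 1.23,  -  1, 7/11,3, 3.21, 6.18, 6.7,  7, 7, 7 , 9]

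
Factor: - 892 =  - 2^2*223^1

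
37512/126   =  297 + 5/7 = 297.71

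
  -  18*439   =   - 7902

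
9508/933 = 9508/933 = 10.19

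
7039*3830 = 26959370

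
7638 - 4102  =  3536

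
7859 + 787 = 8646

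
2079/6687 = 231/743 = 0.31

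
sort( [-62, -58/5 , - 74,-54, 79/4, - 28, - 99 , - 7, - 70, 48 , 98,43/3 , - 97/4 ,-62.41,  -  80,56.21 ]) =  [ - 99, - 80, - 74,  -  70, - 62.41, - 62 , - 54,- 28,-97/4 , - 58/5, - 7,43/3,79/4 , 48 , 56.21 , 98 ]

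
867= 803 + 64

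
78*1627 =126906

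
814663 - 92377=722286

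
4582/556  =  8 + 67/278  =  8.24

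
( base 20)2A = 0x32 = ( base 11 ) 46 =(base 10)50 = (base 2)110010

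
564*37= 20868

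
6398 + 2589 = 8987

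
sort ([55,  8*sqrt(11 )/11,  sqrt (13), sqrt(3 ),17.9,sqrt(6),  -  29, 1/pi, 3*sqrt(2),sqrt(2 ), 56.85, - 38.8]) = [- 38.8 , - 29, 1/pi,sqrt(2 ),sqrt(3 )  ,  8*sqrt( 11) /11, sqrt( 6 ),sqrt (13 ),3*sqrt( 2),17.9,55,56.85]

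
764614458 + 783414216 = 1548028674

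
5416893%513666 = 280233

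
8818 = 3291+5527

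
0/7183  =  0 = 0.00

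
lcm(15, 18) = 90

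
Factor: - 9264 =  - 2^4*3^1*193^1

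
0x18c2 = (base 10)6338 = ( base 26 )99k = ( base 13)2B67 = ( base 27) 8ik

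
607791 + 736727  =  1344518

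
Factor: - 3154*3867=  - 12196518 = - 2^1*3^1*19^1*83^1 * 1289^1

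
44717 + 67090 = 111807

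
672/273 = 32/13= 2.46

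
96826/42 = 2305+8/21 = 2305.38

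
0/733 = 0 = 0.00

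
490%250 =240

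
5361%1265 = 301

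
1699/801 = 1699/801 = 2.12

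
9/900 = 1/100 = 0.01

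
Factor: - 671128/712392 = -3^( - 1 )  *  29683^( - 1 )* 83891^1 = - 83891/89049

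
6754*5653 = 38180362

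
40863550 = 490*83395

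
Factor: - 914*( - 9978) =2^2*3^1* 457^1*1663^1=9119892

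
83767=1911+81856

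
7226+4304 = 11530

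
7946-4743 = 3203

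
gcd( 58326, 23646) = 6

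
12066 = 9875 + 2191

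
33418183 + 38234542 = 71652725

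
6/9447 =2/3149 = 0.00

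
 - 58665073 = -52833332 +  - 5831741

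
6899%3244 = 411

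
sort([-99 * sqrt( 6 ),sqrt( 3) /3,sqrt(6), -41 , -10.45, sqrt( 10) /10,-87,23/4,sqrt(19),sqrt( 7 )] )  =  [  -  99*sqrt( 6),-87,-41,-10.45, sqrt( 10 )/10,sqrt( 3 )/3,sqrt( 6 ),sqrt( 7),sqrt(19 ),23/4]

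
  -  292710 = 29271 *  (  -  10 ) 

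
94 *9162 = 861228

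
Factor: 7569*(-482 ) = -3648258 = - 2^1*3^2*29^2 * 241^1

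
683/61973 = 683/61973= 0.01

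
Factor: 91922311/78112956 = 2^( - 2 ) * 3^(-1 ) * 13^2*167^1 * 997^ ( -1 )*3257^1* 6529^( - 1)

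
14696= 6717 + 7979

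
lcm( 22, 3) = 66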